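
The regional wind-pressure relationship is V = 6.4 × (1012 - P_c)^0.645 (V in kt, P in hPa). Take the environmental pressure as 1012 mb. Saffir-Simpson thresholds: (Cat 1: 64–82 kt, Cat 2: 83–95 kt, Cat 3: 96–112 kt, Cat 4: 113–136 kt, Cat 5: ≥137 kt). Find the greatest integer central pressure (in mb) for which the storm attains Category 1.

976 mb

Category 1 begins at V = 64 kt.
Required ΔP = (64/6.4)^(1/0.645) = 10.000^1.550 ≈ 35.51 mb.
P_c ≤ 1012 − 35.51 = 976.49, so the highest integer P_c is 976 mb.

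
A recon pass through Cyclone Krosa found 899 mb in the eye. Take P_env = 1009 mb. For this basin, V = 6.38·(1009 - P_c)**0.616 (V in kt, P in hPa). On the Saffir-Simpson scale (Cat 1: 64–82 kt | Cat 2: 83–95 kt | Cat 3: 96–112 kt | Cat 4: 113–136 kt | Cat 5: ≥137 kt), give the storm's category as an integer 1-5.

ΔP = 1009 − 899 = 110 mb.
V ≈ 6.38 × 110^0.616 = 6.38 × 18.09 ≈ 115 kt.
115 kt falls in the Category 4 band.

4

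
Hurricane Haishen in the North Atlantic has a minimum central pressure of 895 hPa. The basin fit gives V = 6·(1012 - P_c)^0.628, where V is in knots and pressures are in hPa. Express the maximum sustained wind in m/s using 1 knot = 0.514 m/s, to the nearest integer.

ΔP = 1012 − 895 = 117 hPa.
V ≈ 6 × 117^0.628 = 6 × 19.899 ≈ 119.391 kt.
119.391 × 0.514 ≈ 61.37 m/s → 61 m/s.

61 m/s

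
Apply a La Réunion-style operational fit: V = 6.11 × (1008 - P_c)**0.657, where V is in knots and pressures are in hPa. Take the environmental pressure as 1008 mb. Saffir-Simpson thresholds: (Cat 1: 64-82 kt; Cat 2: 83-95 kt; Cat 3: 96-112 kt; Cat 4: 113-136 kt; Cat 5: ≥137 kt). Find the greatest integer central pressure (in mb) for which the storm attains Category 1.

Category 1 begins at V = 64 kt.
Required ΔP = (64/6.11)^(1/0.657) = 10.475^1.522 ≈ 35.70 mb.
P_c ≤ 1008 − 35.70 = 972.30, so the highest integer P_c is 972 mb.

972 mb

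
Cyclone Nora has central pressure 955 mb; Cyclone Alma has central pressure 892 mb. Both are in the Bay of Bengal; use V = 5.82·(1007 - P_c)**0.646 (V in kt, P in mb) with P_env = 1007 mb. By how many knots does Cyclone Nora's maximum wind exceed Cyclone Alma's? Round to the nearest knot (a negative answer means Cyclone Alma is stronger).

-50 kt

Cyclone Nora: ΔP = 52; V ≈ 5.82 × 52^0.646 ≈ 74.72 kt.
Cyclone Alma: ΔP = 115; V ≈ 5.82 × 115^0.646 ≈ 124.78 kt.
Difference ≈ 74.72 − 124.78 = -50.06 → -50 kt.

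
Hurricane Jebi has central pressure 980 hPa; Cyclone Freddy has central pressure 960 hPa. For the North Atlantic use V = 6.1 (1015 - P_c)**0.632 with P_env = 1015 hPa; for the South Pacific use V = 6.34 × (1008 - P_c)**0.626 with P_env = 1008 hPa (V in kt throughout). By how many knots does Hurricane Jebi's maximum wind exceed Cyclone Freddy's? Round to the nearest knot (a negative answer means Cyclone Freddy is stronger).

Hurricane Jebi: ΔP = 35; V ≈ 6.1 × 35^0.632 ≈ 57.70 kt.
Cyclone Freddy: ΔP = 48; V ≈ 6.34 × 48^0.626 ≈ 71.54 kt.
Difference ≈ 57.70 − 71.54 = -13.84 → -14 kt.

-14 kt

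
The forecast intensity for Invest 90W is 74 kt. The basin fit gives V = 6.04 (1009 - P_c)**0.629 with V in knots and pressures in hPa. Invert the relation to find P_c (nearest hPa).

ΔP = (V / 6.04)^(1/0.629) = (74/6.04)^1.590.
74/6.04 = 12.252; 12.252^1.590 ≈ 53.71 hPa.
P_c = 1009 − 53.71 = 955.29 ≈ 955 hPa.

955 hPa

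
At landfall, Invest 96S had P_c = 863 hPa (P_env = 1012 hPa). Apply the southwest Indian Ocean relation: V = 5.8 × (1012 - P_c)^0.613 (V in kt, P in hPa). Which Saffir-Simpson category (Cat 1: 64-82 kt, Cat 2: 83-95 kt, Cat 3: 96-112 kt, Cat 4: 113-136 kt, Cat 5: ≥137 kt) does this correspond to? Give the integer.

4

ΔP = 1012 − 863 = 149 hPa.
V ≈ 5.8 × 149^0.613 = 5.8 × 21.49 ≈ 125 kt.
125 kt falls in the Category 4 band.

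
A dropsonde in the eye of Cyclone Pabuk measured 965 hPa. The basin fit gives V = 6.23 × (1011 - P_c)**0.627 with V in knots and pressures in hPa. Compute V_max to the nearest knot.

69 kt

ΔP = 1011 − 965 = 46 hPa.
46^0.627 ≈ 11.029.
V ≈ 6.23 × 11.029 ≈ 68.7 kt.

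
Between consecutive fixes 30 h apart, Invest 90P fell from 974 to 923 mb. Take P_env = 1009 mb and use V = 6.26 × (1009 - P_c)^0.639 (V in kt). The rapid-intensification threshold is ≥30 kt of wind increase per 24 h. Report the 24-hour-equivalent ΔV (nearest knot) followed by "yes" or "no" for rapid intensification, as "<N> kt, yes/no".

V₁: ΔP = 35, V ≈ 6.26 × 35^0.639 ≈ 60.71 kt.
V₂: ΔP = 86, V ≈ 6.26 × 86^0.639 ≈ 107.82 kt.
ΔV over 30 h = 47.11 kt → 24 h equivalent = 47.11 × 24/30 ≈ 37.69 kt.
38 kt ≥ 30 kt ⇒ rapid intensification.

38 kt, yes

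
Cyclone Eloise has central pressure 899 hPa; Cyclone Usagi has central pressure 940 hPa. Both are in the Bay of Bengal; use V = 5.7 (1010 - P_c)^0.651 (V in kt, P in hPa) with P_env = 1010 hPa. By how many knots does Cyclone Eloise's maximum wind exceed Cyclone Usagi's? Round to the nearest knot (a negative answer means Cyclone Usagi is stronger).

32 kt

Cyclone Eloise: ΔP = 111; V ≈ 5.7 × 111^0.651 ≈ 122.29 kt.
Cyclone Usagi: ΔP = 70; V ≈ 5.7 × 70^0.651 ≈ 90.58 kt.
Difference ≈ 122.29 − 90.58 = 31.71 → 32 kt.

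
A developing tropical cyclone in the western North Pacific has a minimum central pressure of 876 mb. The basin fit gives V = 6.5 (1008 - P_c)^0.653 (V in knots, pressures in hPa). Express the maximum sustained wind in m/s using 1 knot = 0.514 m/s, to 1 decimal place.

81.0 m/s

ΔP = 1008 − 876 = 132 mb.
V ≈ 6.5 × 132^0.653 = 6.5 × 24.251 ≈ 157.633 kt.
157.633 × 0.514 ≈ 81.02 m/s → 81.0 m/s.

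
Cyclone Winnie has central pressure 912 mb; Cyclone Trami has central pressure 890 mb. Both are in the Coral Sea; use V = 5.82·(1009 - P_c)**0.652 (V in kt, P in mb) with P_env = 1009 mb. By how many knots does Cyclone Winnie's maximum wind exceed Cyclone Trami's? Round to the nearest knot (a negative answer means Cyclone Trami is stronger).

-16 kt

Cyclone Winnie: ΔP = 97; V ≈ 5.82 × 97^0.652 ≈ 114.89 kt.
Cyclone Trami: ΔP = 119; V ≈ 5.82 × 119^0.652 ≈ 131.27 kt.
Difference ≈ 114.89 − 131.27 = -16.38 → -16 kt.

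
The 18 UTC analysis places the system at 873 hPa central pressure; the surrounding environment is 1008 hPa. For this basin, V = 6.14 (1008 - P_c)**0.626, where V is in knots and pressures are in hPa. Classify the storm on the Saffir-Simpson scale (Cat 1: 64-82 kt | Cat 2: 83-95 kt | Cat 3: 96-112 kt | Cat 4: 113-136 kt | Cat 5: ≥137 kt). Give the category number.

ΔP = 1008 − 873 = 135 hPa.
V ≈ 6.14 × 135^0.626 = 6.14 × 21.56 ≈ 132 kt.
132 kt falls in the Category 4 band.

4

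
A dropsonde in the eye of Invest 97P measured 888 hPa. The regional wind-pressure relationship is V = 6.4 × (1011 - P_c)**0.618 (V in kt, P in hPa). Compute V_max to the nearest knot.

125 kt

ΔP = 1011 − 888 = 123 hPa.
123^0.618 ≈ 19.569.
V ≈ 6.4 × 19.569 ≈ 125.2 kt.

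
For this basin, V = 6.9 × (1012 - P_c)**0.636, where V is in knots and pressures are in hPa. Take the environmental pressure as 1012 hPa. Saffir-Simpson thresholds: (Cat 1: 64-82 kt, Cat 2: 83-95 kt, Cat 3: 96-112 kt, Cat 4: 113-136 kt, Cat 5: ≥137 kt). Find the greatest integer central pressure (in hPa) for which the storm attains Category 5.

Category 5 begins at V = 137 kt.
Required ΔP = (137/6.9)^(1/0.636) = 19.855^1.572 ≈ 109.82 hPa.
P_c ≤ 1012 − 109.82 = 902.18, so the highest integer P_c is 902 hPa.

902 hPa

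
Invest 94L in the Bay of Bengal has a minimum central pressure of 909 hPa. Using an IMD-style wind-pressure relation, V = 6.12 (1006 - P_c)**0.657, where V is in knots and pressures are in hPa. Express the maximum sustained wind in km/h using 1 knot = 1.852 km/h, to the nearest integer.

ΔP = 1006 − 909 = 97 hPa.
V ≈ 6.12 × 97^0.657 = 6.12 × 20.198 ≈ 123.612 kt.
123.612 × 1.852 ≈ 228.93 km/h → 229 km/h.

229 km/h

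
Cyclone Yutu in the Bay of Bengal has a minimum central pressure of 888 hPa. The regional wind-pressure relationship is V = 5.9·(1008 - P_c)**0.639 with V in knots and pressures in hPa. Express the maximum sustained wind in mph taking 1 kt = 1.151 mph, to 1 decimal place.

144.7 mph

ΔP = 1008 − 888 = 120 hPa.
V ≈ 5.9 × 120^0.639 = 5.9 × 21.311 ≈ 125.733 kt.
125.733 × 1.151 ≈ 144.72 mph → 144.7 mph.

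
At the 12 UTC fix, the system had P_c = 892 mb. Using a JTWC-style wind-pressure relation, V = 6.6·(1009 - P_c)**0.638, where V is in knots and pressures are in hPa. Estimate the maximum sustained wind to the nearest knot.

ΔP = 1009 − 892 = 117 mb.
117^0.638 ≈ 20.869.
V ≈ 6.6 × 20.869 ≈ 137.7 kt.

138 kt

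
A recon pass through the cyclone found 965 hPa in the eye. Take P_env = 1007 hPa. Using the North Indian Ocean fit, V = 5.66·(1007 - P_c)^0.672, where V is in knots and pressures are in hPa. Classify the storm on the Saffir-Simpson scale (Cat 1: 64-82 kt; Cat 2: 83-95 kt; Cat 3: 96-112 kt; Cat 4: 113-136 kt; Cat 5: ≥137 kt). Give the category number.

ΔP = 1007 − 965 = 42 hPa.
V ≈ 5.66 × 42^0.672 = 5.66 × 12.33 ≈ 70 kt.
70 kt falls in the Category 1 band.

1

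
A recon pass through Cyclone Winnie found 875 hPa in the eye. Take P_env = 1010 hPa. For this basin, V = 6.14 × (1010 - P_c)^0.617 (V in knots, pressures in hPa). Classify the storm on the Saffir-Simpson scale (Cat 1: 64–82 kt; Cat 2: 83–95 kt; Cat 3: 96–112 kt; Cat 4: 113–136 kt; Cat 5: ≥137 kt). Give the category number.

ΔP = 1010 − 875 = 135 hPa.
V ≈ 6.14 × 135^0.617 = 6.14 × 20.63 ≈ 127 kt.
127 kt falls in the Category 4 band.

4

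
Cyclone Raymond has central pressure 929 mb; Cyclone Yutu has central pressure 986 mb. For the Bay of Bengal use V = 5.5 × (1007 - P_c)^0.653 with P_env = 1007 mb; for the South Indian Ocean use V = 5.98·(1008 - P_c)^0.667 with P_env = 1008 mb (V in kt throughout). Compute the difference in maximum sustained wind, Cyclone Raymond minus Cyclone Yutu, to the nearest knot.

Cyclone Raymond: ΔP = 78; V ≈ 5.5 × 78^0.653 ≈ 94.60 kt.
Cyclone Yutu: ΔP = 22; V ≈ 5.98 × 22^0.667 ≈ 47.00 kt.
Difference ≈ 94.60 − 47.00 = 47.60 → 48 kt.

48 kt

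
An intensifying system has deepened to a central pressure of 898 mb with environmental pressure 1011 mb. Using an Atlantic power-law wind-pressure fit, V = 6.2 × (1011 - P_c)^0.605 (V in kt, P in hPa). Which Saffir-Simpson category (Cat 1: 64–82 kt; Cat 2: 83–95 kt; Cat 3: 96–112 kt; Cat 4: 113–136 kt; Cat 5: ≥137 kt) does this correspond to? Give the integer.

3

ΔP = 1011 − 898 = 113 mb.
V ≈ 6.2 × 113^0.605 = 6.2 × 17.46 ≈ 108 kt.
108 kt falls in the Category 3 band.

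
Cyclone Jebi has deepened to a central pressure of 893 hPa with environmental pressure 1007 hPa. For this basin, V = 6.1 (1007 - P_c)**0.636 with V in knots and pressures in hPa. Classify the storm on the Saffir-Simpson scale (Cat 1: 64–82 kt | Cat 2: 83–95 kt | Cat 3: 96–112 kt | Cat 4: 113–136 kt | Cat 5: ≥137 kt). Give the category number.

ΔP = 1007 − 893 = 114 hPa.
V ≈ 6.1 × 114^0.636 = 6.1 × 20.33 ≈ 124 kt.
124 kt falls in the Category 4 band.

4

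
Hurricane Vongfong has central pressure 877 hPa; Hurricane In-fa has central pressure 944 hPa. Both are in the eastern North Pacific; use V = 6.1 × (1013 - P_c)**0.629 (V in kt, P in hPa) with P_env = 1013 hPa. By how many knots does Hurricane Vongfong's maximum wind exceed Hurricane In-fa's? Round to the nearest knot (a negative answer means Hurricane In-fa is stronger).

Hurricane Vongfong: ΔP = 136; V ≈ 6.1 × 136^0.629 ≈ 134.07 kt.
Hurricane In-fa: ΔP = 69; V ≈ 6.1 × 69^0.629 ≈ 87.49 kt.
Difference ≈ 134.07 − 87.49 = 46.58 → 47 kt.

47 kt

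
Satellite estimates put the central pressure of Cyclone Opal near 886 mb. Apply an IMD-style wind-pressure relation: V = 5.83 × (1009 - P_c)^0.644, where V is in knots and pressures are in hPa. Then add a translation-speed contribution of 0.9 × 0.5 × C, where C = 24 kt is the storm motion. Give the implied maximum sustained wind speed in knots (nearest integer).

ΔP = 1009 − 886 = 123 mb.
123^0.644 ≈ 22.177.
V ≈ 5.83 × 22.177 ≈ 129.3 kt.
Translation term: 0.9 × 0.5 × 24 = 10.8 kt.
Corrected V ≈ 140.1 kt → 140 kt.

140 kt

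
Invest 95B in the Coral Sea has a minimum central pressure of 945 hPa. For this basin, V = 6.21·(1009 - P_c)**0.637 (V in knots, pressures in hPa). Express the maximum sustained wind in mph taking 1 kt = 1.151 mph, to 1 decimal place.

ΔP = 1009 − 945 = 64 hPa.
V ≈ 6.21 × 64^0.637 = 6.21 × 14.143 ≈ 87.827 kt.
87.827 × 1.151 ≈ 101.09 mph → 101.1 mph.

101.1 mph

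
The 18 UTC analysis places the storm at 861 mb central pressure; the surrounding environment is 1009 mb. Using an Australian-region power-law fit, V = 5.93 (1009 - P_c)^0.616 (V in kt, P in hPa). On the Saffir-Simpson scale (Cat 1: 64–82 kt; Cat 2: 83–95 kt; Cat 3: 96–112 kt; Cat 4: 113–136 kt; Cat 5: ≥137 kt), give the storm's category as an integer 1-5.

4

ΔP = 1009 − 861 = 148 mb.
V ≈ 5.93 × 148^0.616 = 5.93 × 21.72 ≈ 129 kt.
129 kt falls in the Category 4 band.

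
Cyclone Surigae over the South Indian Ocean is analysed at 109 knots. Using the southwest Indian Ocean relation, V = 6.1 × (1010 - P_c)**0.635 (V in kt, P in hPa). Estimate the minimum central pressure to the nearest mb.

916 mb

ΔP = (V / 6.1)^(1/0.635) = (109/6.1)^1.575.
109/6.1 = 17.869; 17.869^1.575 ≈ 93.71 mb.
P_c = 1010 − 93.71 = 916.29 ≈ 916 mb.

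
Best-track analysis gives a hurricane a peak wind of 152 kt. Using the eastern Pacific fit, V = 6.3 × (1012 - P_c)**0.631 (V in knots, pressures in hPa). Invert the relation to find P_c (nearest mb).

ΔP = (V / 6.3)^(1/0.631) = (152/6.3)^1.585.
152/6.3 = 24.127; 24.127^1.585 ≈ 155.23 mb.
P_c = 1012 − 155.23 = 856.77 ≈ 857 mb.

857 mb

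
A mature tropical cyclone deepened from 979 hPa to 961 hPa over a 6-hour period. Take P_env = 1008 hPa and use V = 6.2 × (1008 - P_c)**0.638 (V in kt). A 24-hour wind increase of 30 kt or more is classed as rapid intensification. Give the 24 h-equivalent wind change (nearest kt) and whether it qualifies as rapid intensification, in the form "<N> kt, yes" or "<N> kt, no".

77 kt, yes

V₁: ΔP = 29, V ≈ 6.2 × 29^0.638 ≈ 53.14 kt.
V₂: ΔP = 47, V ≈ 6.2 × 47^0.638 ≈ 72.31 kt.
ΔV over 6 h = 19.17 kt → 24 h equivalent = 19.17 × 24/6 ≈ 76.68 kt.
77 kt ≥ 30 kt ⇒ rapid intensification.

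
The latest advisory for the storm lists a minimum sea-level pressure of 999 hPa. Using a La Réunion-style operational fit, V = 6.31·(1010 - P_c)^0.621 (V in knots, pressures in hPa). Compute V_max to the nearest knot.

ΔP = 1010 − 999 = 11 hPa.
11^0.621 ≈ 4.433.
V ≈ 6.31 × 4.433 ≈ 28.0 kt.

28 kt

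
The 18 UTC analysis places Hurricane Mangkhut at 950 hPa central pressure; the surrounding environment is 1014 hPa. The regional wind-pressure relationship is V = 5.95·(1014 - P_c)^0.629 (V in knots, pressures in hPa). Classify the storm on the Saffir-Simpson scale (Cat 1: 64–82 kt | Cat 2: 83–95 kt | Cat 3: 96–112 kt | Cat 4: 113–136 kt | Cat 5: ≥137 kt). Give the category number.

1

ΔP = 1014 − 950 = 64 hPa.
V ≈ 5.95 × 64^0.629 = 5.95 × 13.68 ≈ 81 kt.
81 kt falls in the Category 1 band.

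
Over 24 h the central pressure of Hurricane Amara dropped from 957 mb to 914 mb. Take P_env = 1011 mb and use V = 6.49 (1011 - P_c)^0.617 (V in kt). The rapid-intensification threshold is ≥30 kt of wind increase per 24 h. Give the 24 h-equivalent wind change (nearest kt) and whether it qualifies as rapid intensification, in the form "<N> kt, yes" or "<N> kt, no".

33 kt, yes

V₁: ΔP = 54, V ≈ 6.49 × 54^0.617 ≈ 76.06 kt.
V₂: ΔP = 97, V ≈ 6.49 × 97^0.617 ≈ 109.16 kt.
ΔV over 24 h = 33.10 kt → 24 h equivalent = 33.10 × 24/24 ≈ 33.10 kt.
33 kt ≥ 30 kt ⇒ rapid intensification.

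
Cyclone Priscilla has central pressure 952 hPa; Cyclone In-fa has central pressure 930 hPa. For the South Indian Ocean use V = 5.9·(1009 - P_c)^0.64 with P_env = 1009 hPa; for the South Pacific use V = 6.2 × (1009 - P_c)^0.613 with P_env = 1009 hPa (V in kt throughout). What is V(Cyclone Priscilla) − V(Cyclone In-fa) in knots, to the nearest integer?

-12 kt

Cyclone Priscilla: ΔP = 57; V ≈ 5.9 × 57^0.64 ≈ 78.45 kt.
Cyclone In-fa: ΔP = 79; V ≈ 6.2 × 79^0.613 ≈ 90.29 kt.
Difference ≈ 78.45 − 90.29 = -11.84 → -12 kt.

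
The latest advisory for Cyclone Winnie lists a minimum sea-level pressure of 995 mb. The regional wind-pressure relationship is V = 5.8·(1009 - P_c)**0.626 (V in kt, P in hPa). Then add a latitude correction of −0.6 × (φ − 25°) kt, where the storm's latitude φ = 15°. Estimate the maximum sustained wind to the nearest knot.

36 kt

ΔP = 1009 − 995 = 14 mb.
14^0.626 ≈ 5.218.
V ≈ 5.8 × 5.218 ≈ 30.3 kt.
Latitude correction: −0.6 × (15 − 25) = 6 kt.
Corrected V ≈ 36.3 kt → 36 kt.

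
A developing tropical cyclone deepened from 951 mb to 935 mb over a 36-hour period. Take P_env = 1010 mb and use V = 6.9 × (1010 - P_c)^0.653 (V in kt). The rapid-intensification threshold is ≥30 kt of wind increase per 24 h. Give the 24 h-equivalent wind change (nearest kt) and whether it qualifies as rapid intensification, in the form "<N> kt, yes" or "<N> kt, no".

11 kt, no

V₁: ΔP = 59, V ≈ 6.9 × 59^0.653 ≈ 98.90 kt.
V₂: ΔP = 75, V ≈ 6.9 × 75^0.653 ≈ 115.68 kt.
ΔV over 36 h = 16.78 kt → 24 h equivalent = 16.78 × 24/36 ≈ 11.19 kt.
11 kt < 30 kt ⇒ not rapid intensification.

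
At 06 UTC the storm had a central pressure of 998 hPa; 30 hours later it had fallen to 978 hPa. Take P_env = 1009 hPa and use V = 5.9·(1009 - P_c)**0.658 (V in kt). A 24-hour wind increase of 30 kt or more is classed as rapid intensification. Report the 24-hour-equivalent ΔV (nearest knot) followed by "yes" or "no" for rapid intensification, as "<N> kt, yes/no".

V₁: ΔP = 11, V ≈ 5.9 × 11^0.658 ≈ 28.58 kt.
V₂: ΔP = 31, V ≈ 5.9 × 31^0.658 ≈ 56.52 kt.
ΔV over 30 h = 27.94 kt → 24 h equivalent = 27.94 × 24/30 ≈ 22.35 kt.
22 kt < 30 kt ⇒ not rapid intensification.

22 kt, no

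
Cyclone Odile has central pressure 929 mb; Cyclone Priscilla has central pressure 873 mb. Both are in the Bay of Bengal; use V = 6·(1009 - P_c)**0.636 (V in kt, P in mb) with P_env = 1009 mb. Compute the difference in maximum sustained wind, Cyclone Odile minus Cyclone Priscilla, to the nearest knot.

-39 kt

Cyclone Odile: ΔP = 80; V ≈ 6 × 80^0.636 ≈ 97.39 kt.
Cyclone Priscilla: ΔP = 136; V ≈ 6 × 136^0.636 ≈ 136.48 kt.
Difference ≈ 97.39 − 136.48 = -39.09 → -39 kt.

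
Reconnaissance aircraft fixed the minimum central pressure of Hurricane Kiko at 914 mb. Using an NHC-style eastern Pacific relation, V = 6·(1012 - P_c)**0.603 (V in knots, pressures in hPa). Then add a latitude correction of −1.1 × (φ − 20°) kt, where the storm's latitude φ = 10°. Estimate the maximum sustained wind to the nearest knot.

106 kt

ΔP = 1012 − 914 = 98 mb.
98^0.603 ≈ 15.875.
V ≈ 6 × 15.875 ≈ 95.2 kt.
Latitude correction: −1.1 × (10 − 20) = 11 kt.
Corrected V ≈ 106.2 kt → 106 kt.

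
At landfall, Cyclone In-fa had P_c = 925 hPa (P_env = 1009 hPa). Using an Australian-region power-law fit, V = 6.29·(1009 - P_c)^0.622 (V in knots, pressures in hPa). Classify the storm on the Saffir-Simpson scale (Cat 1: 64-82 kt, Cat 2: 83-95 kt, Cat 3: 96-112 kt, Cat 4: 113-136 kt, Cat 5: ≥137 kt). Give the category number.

3

ΔP = 1009 − 925 = 84 hPa.
V ≈ 6.29 × 84^0.622 = 6.29 × 15.74 ≈ 99 kt.
99 kt falls in the Category 3 band.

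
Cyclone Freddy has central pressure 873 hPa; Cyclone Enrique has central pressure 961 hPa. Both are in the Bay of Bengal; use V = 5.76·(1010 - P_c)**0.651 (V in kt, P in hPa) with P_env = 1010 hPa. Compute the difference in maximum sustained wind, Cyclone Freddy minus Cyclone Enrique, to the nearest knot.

Cyclone Freddy: ΔP = 137; V ≈ 5.76 × 137^0.651 ≈ 141.72 kt.
Cyclone Enrique: ΔP = 49; V ≈ 5.76 × 49^0.651 ≈ 72.57 kt.
Difference ≈ 141.72 − 72.57 = 69.15 → 69 kt.

69 kt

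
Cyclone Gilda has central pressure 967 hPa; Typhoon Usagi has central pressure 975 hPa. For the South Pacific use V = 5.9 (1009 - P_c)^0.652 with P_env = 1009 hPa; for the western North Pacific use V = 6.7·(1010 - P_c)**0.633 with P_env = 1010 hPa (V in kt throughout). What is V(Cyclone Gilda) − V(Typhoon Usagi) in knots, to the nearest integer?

Cyclone Gilda: ΔP = 42; V ≈ 5.9 × 42^0.652 ≈ 67.49 kt.
Typhoon Usagi: ΔP = 35; V ≈ 6.7 × 35^0.633 ≈ 63.60 kt.
Difference ≈ 67.49 − 63.60 = 3.89 → 4 kt.

4 kt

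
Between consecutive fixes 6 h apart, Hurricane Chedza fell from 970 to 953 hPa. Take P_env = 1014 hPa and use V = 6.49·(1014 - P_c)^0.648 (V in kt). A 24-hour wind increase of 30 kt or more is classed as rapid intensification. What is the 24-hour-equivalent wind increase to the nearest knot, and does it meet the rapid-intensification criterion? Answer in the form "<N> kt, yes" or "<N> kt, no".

V₁: ΔP = 44, V ≈ 6.49 × 44^0.648 ≈ 75.37 kt.
V₂: ΔP = 61, V ≈ 6.49 × 61^0.648 ≈ 93.14 kt.
ΔV over 6 h = 17.77 kt → 24 h equivalent = 17.77 × 24/6 ≈ 71.08 kt.
71 kt ≥ 30 kt ⇒ rapid intensification.

71 kt, yes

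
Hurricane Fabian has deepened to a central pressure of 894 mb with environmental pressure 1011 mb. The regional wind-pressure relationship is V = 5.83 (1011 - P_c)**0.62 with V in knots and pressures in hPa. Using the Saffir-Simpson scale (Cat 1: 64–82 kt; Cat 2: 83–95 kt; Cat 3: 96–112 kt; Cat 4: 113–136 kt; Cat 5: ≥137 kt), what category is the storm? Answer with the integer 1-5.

ΔP = 1011 − 894 = 117 mb.
V ≈ 5.83 × 117^0.62 = 5.83 × 19.15 ≈ 112 kt.
112 kt falls in the Category 3 band.

3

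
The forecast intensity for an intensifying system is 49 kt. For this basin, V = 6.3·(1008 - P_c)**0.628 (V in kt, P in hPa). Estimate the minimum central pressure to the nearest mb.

982 mb

ΔP = (V / 6.3)^(1/0.628) = (49/6.3)^1.592.
49/6.3 = 7.778; 7.778^1.592 ≈ 26.22 mb.
P_c = 1008 − 26.22 = 981.78 ≈ 982 mb.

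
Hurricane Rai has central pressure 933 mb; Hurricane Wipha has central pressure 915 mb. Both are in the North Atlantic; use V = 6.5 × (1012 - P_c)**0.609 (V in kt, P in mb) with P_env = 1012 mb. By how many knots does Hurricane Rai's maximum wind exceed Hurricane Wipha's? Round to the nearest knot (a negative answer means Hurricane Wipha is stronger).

-12 kt

Hurricane Rai: ΔP = 79; V ≈ 6.5 × 79^0.609 ≈ 93.02 kt.
Hurricane Wipha: ΔP = 97; V ≈ 6.5 × 97^0.609 ≈ 105.40 kt.
Difference ≈ 93.02 − 105.40 = -12.38 → -12 kt.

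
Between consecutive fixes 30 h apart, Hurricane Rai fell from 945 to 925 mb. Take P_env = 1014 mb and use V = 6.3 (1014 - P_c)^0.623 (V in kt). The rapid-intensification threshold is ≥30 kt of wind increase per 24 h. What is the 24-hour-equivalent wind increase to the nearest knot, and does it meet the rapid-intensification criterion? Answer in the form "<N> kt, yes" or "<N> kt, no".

V₁: ΔP = 69, V ≈ 6.3 × 69^0.623 ≈ 88.09 kt.
V₂: ΔP = 89, V ≈ 6.3 × 89^0.623 ≈ 103.23 kt.
ΔV over 30 h = 15.14 kt → 24 h equivalent = 15.14 × 24/30 ≈ 12.11 kt.
12 kt < 30 kt ⇒ not rapid intensification.

12 kt, no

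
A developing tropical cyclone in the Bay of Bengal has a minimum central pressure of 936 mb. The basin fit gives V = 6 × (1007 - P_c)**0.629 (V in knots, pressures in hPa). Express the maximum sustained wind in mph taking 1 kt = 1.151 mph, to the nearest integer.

ΔP = 1007 − 936 = 71 mb.
V ≈ 6 × 71^0.629 = 6 × 14.603 ≈ 87.618 kt.
87.618 × 1.151 ≈ 100.85 mph → 101 mph.

101 mph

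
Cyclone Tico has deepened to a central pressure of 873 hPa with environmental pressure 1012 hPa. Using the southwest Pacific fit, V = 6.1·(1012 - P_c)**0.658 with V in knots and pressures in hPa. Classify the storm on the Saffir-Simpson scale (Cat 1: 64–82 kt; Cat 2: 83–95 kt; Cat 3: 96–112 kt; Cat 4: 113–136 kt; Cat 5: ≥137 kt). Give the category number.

ΔP = 1012 − 873 = 139 hPa.
V ≈ 6.1 × 139^0.658 = 6.1 × 25.71 ≈ 157 kt.
157 kt falls in the Category 5 band.

5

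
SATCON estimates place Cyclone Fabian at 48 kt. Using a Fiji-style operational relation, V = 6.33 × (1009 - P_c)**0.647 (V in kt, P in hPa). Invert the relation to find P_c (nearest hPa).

986 hPa

ΔP = (V / 6.33)^(1/0.647) = (48/6.33)^1.546.
48/6.33 = 7.583; 7.583^1.546 ≈ 22.90 hPa.
P_c = 1009 − 22.90 = 986.10 ≈ 986 hPa.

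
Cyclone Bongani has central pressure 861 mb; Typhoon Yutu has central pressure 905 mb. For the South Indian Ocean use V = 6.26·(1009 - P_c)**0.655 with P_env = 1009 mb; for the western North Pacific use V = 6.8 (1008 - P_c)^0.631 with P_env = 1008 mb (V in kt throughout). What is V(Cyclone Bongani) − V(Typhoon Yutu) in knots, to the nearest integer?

Cyclone Bongani: ΔP = 148; V ≈ 6.26 × 148^0.655 ≈ 165.23 kt.
Typhoon Yutu: ΔP = 103; V ≈ 6.8 × 103^0.631 ≈ 126.65 kt.
Difference ≈ 165.23 − 126.65 = 38.58 → 39 kt.

39 kt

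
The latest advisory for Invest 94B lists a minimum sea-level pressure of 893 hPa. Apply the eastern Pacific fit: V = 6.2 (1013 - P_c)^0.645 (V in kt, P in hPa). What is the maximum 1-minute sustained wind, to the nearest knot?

136 kt

ΔP = 1013 − 893 = 120 hPa.
120^0.645 ≈ 21.932.
V ≈ 6.2 × 21.932 ≈ 136.0 kt.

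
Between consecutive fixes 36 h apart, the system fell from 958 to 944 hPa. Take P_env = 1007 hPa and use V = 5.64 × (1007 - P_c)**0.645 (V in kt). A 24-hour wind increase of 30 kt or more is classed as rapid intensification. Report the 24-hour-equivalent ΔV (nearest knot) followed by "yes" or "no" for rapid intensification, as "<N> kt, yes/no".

V₁: ΔP = 49, V ≈ 5.64 × 49^0.645 ≈ 69.42 kt.
V₂: ΔP = 63, V ≈ 5.64 × 63^0.645 ≈ 81.63 kt.
ΔV over 36 h = 12.21 kt → 24 h equivalent = 12.21 × 24/36 ≈ 8.14 kt.
8 kt < 30 kt ⇒ not rapid intensification.

8 kt, no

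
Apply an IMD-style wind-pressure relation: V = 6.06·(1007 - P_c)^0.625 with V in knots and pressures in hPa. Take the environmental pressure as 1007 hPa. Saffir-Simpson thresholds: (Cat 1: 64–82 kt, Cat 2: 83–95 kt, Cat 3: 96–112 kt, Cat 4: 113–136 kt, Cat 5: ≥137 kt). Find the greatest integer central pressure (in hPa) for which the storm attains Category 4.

Category 4 begins at V = 113 kt.
Required ΔP = (113/6.06)^(1/0.625) = 18.647^1.600 ≈ 107.89 hPa.
P_c ≤ 1007 − 107.89 = 899.11, so the highest integer P_c is 899 hPa.

899 hPa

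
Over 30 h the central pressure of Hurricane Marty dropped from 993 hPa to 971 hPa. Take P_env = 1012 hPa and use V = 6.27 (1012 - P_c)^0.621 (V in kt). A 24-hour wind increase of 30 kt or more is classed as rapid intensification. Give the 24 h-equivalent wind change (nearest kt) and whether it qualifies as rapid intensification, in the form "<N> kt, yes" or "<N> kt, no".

19 kt, no

V₁: ΔP = 19, V ≈ 6.27 × 19^0.621 ≈ 39.03 kt.
V₂: ΔP = 41, V ≈ 6.27 × 41^0.621 ≈ 62.92 kt.
ΔV over 30 h = 23.89 kt → 24 h equivalent = 23.89 × 24/30 ≈ 19.11 kt.
19 kt < 30 kt ⇒ not rapid intensification.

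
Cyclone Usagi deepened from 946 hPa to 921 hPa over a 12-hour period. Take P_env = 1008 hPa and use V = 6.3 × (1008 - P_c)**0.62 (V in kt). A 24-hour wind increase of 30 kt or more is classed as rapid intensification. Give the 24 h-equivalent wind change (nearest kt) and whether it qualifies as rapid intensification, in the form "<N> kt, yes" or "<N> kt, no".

V₁: ΔP = 62, V ≈ 6.3 × 62^0.62 ≈ 81.40 kt.
V₂: ΔP = 87, V ≈ 6.3 × 87^0.62 ≈ 100.43 kt.
ΔV over 12 h = 19.03 kt → 24 h equivalent = 19.03 × 24/12 ≈ 38.06 kt.
38 kt ≥ 30 kt ⇒ rapid intensification.

38 kt, yes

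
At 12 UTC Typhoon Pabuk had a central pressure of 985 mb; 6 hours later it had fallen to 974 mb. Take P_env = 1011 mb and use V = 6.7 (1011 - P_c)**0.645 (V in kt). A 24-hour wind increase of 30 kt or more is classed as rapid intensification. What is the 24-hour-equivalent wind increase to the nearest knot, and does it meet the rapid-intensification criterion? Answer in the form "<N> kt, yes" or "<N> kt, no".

56 kt, yes

V₁: ΔP = 26, V ≈ 6.7 × 26^0.645 ≈ 54.79 kt.
V₂: ΔP = 37, V ≈ 6.7 × 37^0.645 ≈ 68.80 kt.
ΔV over 6 h = 14.01 kt → 24 h equivalent = 14.01 × 24/6 ≈ 56.04 kt.
56 kt ≥ 30 kt ⇒ rapid intensification.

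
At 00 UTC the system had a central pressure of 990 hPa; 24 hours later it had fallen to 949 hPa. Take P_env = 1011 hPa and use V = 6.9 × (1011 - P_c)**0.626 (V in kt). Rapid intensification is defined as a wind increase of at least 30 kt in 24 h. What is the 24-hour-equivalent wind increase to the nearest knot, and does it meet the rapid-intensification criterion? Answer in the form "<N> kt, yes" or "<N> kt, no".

V₁: ΔP = 21, V ≈ 6.9 × 21^0.626 ≈ 46.40 kt.
V₂: ΔP = 62, V ≈ 6.9 × 62^0.626 ≈ 91.39 kt.
ΔV over 24 h = 44.99 kt → 24 h equivalent = 44.99 × 24/24 ≈ 44.99 kt.
45 kt ≥ 30 kt ⇒ rapid intensification.

45 kt, yes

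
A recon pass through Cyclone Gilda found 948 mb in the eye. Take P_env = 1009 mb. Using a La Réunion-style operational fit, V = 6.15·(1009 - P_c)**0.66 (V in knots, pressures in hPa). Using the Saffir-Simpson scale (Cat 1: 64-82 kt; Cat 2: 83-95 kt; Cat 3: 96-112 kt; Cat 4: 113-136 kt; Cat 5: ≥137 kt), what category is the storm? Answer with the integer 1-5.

ΔP = 1009 − 948 = 61 mb.
V ≈ 6.15 × 61^0.66 = 6.15 × 15.08 ≈ 93 kt.
93 kt falls in the Category 2 band.

2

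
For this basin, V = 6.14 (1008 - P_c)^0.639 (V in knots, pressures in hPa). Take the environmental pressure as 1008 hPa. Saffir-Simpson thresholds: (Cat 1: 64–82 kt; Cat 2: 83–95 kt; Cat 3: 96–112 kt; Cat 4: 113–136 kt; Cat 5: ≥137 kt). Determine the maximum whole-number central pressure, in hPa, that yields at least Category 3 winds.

934 hPa

Category 3 begins at V = 96 kt.
Required ΔP = (96/6.14)^(1/0.639) = 15.635^1.565 ≈ 73.91 hPa.
P_c ≤ 1008 − 73.91 = 934.09, so the highest integer P_c is 934 hPa.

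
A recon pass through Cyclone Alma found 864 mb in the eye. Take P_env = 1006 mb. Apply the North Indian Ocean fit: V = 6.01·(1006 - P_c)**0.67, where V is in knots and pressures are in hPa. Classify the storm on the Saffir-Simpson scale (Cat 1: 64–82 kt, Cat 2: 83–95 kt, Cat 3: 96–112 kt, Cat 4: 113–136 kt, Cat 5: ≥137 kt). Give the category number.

ΔP = 1006 − 864 = 142 mb.
V ≈ 6.01 × 142^0.67 = 6.01 × 27.67 ≈ 166 kt.
166 kt falls in the Category 5 band.

5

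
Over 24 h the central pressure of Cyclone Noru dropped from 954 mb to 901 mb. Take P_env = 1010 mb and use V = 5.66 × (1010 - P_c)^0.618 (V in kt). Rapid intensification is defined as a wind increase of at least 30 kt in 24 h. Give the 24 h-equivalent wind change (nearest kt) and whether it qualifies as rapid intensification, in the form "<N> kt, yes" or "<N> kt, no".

35 kt, yes

V₁: ΔP = 56, V ≈ 5.66 × 56^0.618 ≈ 68.11 kt.
V₂: ΔP = 109, V ≈ 5.66 × 109^0.618 ≈ 102.79 kt.
ΔV over 24 h = 34.68 kt → 24 h equivalent = 34.68 × 24/24 ≈ 34.68 kt.
35 kt ≥ 30 kt ⇒ rapid intensification.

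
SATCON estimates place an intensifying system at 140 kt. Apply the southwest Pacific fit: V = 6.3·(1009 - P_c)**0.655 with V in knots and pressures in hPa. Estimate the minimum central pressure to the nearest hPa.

895 hPa

ΔP = (V / 6.3)^(1/0.655) = (140/6.3)^1.527.
140/6.3 = 22.222; 22.222^1.527 ≈ 113.81 hPa.
P_c = 1009 − 113.81 = 895.19 ≈ 895 hPa.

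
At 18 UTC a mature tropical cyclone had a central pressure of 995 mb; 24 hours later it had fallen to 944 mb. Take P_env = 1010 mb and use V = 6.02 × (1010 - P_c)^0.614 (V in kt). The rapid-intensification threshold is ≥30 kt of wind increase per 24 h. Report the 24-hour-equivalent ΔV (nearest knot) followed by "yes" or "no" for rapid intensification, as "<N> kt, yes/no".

V₁: ΔP = 15, V ≈ 6.02 × 15^0.614 ≈ 31.75 kt.
V₂: ΔP = 66, V ≈ 6.02 × 66^0.614 ≈ 78.85 kt.
ΔV over 24 h = 47.10 kt → 24 h equivalent = 47.10 × 24/24 ≈ 47.10 kt.
47 kt ≥ 30 kt ⇒ rapid intensification.

47 kt, yes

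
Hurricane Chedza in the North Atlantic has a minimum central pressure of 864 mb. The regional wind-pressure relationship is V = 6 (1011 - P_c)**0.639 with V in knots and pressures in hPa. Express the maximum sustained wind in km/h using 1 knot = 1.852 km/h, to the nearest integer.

270 km/h

ΔP = 1011 − 864 = 147 mb.
V ≈ 6 × 147^0.639 = 6 × 24.261 ≈ 145.568 kt.
145.568 × 1.852 ≈ 269.59 km/h → 270 km/h.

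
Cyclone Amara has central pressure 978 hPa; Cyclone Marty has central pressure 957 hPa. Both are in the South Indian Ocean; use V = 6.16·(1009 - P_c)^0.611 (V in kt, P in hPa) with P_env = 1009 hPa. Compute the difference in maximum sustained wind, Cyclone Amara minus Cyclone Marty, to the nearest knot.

-19 kt

Cyclone Amara: ΔP = 31; V ≈ 6.16 × 31^0.611 ≈ 50.21 kt.
Cyclone Marty: ΔP = 52; V ≈ 6.16 × 52^0.611 ≈ 68.87 kt.
Difference ≈ 50.21 − 68.87 = -18.66 → -19 kt.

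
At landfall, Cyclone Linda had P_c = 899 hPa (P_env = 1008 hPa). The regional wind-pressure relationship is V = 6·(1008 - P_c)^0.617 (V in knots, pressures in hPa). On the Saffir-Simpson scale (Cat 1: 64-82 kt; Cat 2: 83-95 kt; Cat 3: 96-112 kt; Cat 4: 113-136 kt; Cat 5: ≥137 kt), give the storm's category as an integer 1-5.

ΔP = 1008 − 899 = 109 hPa.
V ≈ 6 × 109^0.617 = 6 × 18.08 ≈ 108 kt.
108 kt falls in the Category 3 band.

3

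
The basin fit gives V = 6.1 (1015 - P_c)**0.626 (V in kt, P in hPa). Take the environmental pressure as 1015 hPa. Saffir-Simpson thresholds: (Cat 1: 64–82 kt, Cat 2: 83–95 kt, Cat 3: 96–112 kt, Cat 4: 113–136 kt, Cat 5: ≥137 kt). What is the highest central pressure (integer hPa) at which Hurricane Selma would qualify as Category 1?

972 hPa

Category 1 begins at V = 64 kt.
Required ΔP = (64/6.1)^(1/0.626) = 10.492^1.597 ≈ 42.73 hPa.
P_c ≤ 1015 − 42.73 = 972.27, so the highest integer P_c is 972 hPa.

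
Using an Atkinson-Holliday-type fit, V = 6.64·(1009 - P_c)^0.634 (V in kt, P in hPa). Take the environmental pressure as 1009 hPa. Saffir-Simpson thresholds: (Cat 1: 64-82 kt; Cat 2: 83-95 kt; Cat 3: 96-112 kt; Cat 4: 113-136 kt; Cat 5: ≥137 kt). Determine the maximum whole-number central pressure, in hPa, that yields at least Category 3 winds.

941 hPa

Category 3 begins at V = 96 kt.
Required ΔP = (96/6.64)^(1/0.634) = 14.458^1.577 ≈ 67.58 hPa.
P_c ≤ 1009 − 67.58 = 941.42, so the highest integer P_c is 941 hPa.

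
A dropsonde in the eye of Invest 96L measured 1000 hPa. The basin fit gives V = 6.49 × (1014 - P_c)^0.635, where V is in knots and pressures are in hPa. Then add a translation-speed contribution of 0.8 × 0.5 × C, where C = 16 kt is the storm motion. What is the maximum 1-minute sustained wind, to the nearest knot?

41 kt

ΔP = 1014 − 1000 = 14 hPa.
14^0.635 ≈ 5.343.
V ≈ 6.49 × 5.343 ≈ 34.7 kt.
Translation term: 0.8 × 0.5 × 16 = 6.4 kt.
Corrected V ≈ 41.1 kt → 41 kt.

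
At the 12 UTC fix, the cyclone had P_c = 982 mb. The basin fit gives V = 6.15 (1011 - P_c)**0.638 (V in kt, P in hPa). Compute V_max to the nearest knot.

ΔP = 1011 − 982 = 29 mb.
29^0.638 ≈ 8.571.
V ≈ 6.15 × 8.571 ≈ 52.7 kt.

53 kt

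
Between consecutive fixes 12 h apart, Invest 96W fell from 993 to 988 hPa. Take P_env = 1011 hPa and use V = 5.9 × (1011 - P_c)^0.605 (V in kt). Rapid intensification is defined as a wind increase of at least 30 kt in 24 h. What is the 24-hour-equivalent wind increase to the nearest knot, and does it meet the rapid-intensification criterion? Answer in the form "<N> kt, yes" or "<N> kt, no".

11 kt, no

V₁: ΔP = 18, V ≈ 5.9 × 18^0.605 ≈ 33.91 kt.
V₂: ΔP = 23, V ≈ 5.9 × 23^0.605 ≈ 39.33 kt.
ΔV over 12 h = 5.42 kt → 24 h equivalent = 5.42 × 24/12 ≈ 10.84 kt.
11 kt < 30 kt ⇒ not rapid intensification.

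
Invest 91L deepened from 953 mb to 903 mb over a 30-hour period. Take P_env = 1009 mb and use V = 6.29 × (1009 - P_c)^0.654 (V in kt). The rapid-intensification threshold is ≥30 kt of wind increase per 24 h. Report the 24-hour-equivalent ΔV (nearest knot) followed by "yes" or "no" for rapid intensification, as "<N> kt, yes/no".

V₁: ΔP = 56, V ≈ 6.29 × 56^0.654 ≈ 87.49 kt.
V₂: ΔP = 106, V ≈ 6.29 × 106^0.654 ≈ 132.80 kt.
ΔV over 30 h = 45.31 kt → 24 h equivalent = 45.31 × 24/30 ≈ 36.25 kt.
36 kt ≥ 30 kt ⇒ rapid intensification.

36 kt, yes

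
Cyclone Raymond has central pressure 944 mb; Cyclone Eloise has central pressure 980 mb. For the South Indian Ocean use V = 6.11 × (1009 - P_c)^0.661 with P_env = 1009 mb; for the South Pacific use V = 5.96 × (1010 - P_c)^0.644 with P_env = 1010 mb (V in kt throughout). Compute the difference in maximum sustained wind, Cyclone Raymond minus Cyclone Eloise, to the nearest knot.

Cyclone Raymond: ΔP = 65; V ≈ 6.11 × 65^0.661 ≈ 96.47 kt.
Cyclone Eloise: ΔP = 30; V ≈ 5.96 × 30^0.644 ≈ 53.27 kt.
Difference ≈ 96.47 − 53.27 = 43.20 → 43 kt.

43 kt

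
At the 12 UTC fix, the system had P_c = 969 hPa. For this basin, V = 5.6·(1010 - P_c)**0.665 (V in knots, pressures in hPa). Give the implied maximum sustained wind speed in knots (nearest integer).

66 kt

ΔP = 1010 − 969 = 41 hPa.
41^0.665 ≈ 11.817.
V ≈ 5.6 × 11.817 ≈ 66.2 kt.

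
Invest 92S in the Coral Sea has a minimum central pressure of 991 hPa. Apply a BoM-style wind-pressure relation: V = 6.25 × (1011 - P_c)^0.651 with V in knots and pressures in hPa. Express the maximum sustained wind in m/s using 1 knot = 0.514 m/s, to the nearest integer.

ΔP = 1011 − 991 = 20 hPa.
V ≈ 6.25 × 20^0.651 = 6.25 × 7.030 ≈ 43.939 kt.
43.939 × 0.514 ≈ 22.58 m/s → 23 m/s.

23 m/s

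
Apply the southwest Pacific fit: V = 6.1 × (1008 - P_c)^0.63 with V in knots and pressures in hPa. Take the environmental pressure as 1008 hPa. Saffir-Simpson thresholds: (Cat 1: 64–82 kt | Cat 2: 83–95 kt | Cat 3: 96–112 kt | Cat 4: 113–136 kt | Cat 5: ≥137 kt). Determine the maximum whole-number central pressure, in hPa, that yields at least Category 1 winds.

Category 1 begins at V = 64 kt.
Required ΔP = (64/6.1)^(1/0.63) = 10.492^1.587 ≈ 41.73 hPa.
P_c ≤ 1008 − 41.73 = 966.27, so the highest integer P_c is 966 hPa.

966 hPa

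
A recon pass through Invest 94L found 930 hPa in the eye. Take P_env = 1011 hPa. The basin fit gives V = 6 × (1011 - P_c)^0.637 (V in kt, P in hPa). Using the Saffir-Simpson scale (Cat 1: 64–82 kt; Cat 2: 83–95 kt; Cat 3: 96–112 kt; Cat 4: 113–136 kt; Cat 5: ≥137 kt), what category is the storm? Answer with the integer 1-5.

3

ΔP = 1011 − 930 = 81 hPa.
V ≈ 6 × 81^0.637 = 6 × 16.43 ≈ 99 kt.
99 kt falls in the Category 3 band.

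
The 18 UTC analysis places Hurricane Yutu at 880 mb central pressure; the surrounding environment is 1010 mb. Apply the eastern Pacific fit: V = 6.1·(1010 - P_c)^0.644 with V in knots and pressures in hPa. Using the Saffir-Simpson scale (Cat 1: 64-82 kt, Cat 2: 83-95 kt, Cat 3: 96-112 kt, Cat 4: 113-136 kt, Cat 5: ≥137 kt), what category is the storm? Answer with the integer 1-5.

5

ΔP = 1010 − 880 = 130 mb.
V ≈ 6.1 × 130^0.644 = 6.1 × 22.98 ≈ 140 kt.
140 kt falls in the Category 5 band.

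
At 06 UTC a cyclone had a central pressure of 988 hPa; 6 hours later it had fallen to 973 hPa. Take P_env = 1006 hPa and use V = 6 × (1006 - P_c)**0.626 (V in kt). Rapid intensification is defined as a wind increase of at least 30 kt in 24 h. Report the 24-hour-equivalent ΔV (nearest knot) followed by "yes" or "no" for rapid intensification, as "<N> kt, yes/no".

V₁: ΔP = 18, V ≈ 6 × 18^0.626 ≈ 36.64 kt.
V₂: ΔP = 33, V ≈ 6 × 33^0.626 ≈ 53.55 kt.
ΔV over 6 h = 16.91 kt → 24 h equivalent = 16.91 × 24/6 ≈ 67.64 kt.
68 kt ≥ 30 kt ⇒ rapid intensification.

68 kt, yes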